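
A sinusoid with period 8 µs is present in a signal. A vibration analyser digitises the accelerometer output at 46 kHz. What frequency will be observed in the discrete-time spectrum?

T = 8 µs → f = 1/T = 125 kHz.
125 kHz mod fs = 33 kHz.
33 kHz > fs/2 = 23 kHz, folds to fs − 33 kHz = 13 kHz.

13 kHz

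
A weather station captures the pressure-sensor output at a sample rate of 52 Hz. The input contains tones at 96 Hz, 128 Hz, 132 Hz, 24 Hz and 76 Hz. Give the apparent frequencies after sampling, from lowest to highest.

8 Hz, 24 Hz

fs/2 = 26 Hz.
96 Hz mod fs = 44 Hz.
44 Hz > fs/2 = 26 Hz, folds to fs − 44 Hz = 8 Hz.
128 Hz mod fs = 24 Hz.
24 Hz ≤ fs/2 = 26 Hz, appears at 24 Hz.
132 Hz mod fs = 28 Hz.
28 Hz > fs/2 = 26 Hz, folds to fs − 28 Hz = 24 Hz.
24 Hz ≤ fs/2 = 26 Hz, passes unchanged.
76 Hz mod fs = 24 Hz.
24 Hz ≤ fs/2 = 26 Hz, appears at 24 Hz.
Distinct values: {8 Hz, 24 Hz}.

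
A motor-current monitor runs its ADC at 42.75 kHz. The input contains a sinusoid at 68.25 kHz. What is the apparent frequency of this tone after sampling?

17.25 kHz

68.25 kHz mod fs = 25.5 kHz.
25.5 kHz > fs/2 = 21.375 kHz, folds to fs − 25.5 kHz = 17.25 kHz.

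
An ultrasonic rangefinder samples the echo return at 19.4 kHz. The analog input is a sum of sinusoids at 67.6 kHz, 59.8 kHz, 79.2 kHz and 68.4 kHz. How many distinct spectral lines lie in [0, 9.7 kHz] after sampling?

3

fs/2 = 9.7 kHz.
67.6 kHz mod fs = 9.4 kHz.
9.4 kHz ≤ fs/2 = 9.7 kHz, appears at 9.4 kHz.
59.8 kHz mod fs = 1.6 kHz.
1.6 kHz ≤ fs/2 = 9.7 kHz, appears at 1.6 kHz.
79.2 kHz mod fs = 1.6 kHz.
1.6 kHz ≤ fs/2 = 9.7 kHz, appears at 1.6 kHz.
68.4 kHz mod fs = 10.2 kHz.
10.2 kHz > fs/2 = 9.7 kHz, folds to fs − 10.2 kHz = 9.2 kHz.
Distinct values: {1.6 kHz, 9.2 kHz, 9.4 kHz} → 3.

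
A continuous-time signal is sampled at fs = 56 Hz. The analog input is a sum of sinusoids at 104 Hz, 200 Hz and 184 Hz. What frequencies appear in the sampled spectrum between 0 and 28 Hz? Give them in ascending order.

8 Hz, 16 Hz, 24 Hz

fs/2 = 28 Hz.
104 Hz mod fs = 48 Hz.
48 Hz > fs/2 = 28 Hz, folds to fs − 48 Hz = 8 Hz.
200 Hz mod fs = 32 Hz.
32 Hz > fs/2 = 28 Hz, folds to fs − 32 Hz = 24 Hz.
184 Hz mod fs = 16 Hz.
16 Hz ≤ fs/2 = 28 Hz, appears at 16 Hz.
Distinct values: {8 Hz, 16 Hz, 24 Hz}.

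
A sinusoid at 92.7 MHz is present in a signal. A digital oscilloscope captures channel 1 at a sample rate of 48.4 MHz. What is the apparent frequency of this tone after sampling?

92.7 MHz mod fs = 44.3 MHz.
44.3 MHz > fs/2 = 24.2 MHz, folds to fs − 44.3 MHz = 4.1 MHz.

4.1 MHz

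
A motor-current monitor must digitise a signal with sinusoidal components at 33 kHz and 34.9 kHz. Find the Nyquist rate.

Highest-frequency component: 34.9 kHz.
Nyquist rate = 2 × 34.9 kHz = 69.8 kHz.

69.8 kHz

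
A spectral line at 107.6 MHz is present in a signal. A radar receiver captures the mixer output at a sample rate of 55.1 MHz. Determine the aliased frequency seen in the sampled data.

107.6 MHz mod fs = 52.5 MHz.
52.5 MHz > fs/2 = 27.55 MHz, folds to fs − 52.5 MHz = 2.6 MHz.

2.6 MHz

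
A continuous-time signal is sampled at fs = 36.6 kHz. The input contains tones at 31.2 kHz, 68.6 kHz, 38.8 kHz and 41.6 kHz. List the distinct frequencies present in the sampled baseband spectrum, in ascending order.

2.2 kHz, 4.6 kHz, 5 kHz, 5.4 kHz

fs/2 = 18.3 kHz.
31.2 kHz > fs/2 = 18.3 kHz, folds to fs − 31.2 kHz = 5.4 kHz.
68.6 kHz mod fs = 32 kHz.
32 kHz > fs/2 = 18.3 kHz, folds to fs − 32 kHz = 4.6 kHz.
38.8 kHz mod fs = 2.2 kHz.
2.2 kHz ≤ fs/2 = 18.3 kHz, appears at 2.2 kHz.
41.6 kHz mod fs = 5 kHz.
5 kHz ≤ fs/2 = 18.3 kHz, appears at 5 kHz.
Distinct values: {2.2 kHz, 4.6 kHz, 5 kHz, 5.4 kHz}.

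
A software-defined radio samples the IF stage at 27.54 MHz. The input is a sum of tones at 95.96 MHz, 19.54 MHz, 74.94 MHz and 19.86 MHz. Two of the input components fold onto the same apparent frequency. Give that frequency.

7.68 MHz

fs/2 = 13.77 MHz.
95.96 MHz mod fs = 13.34 MHz.
13.34 MHz ≤ fs/2 = 13.77 MHz, appears at 13.34 MHz.
19.54 MHz > fs/2 = 13.77 MHz, folds to fs − 19.54 MHz = 8 MHz.
74.94 MHz mod fs = 19.86 MHz.
19.86 MHz > fs/2 = 13.77 MHz, folds to fs − 19.86 MHz = 7.68 MHz.
19.86 MHz > fs/2 = 13.77 MHz, folds to fs − 19.86 MHz = 7.68 MHz.
19.86 MHz and 74.94 MHz both map to 7.68 MHz.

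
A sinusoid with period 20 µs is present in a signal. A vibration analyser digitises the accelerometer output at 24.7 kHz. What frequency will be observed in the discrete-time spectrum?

T = 20 µs → f = 1/T = 50 kHz.
50 kHz mod fs = 0.6 kHz.
0.6 kHz ≤ fs/2 = 12.35 kHz, appears at 0.6 kHz.

0.6 kHz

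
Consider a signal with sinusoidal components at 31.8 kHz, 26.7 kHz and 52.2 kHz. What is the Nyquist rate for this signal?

Highest-frequency component: 52.2 kHz.
Nyquist rate = 2 × 52.2 kHz = 104.4 kHz.

104.4 kHz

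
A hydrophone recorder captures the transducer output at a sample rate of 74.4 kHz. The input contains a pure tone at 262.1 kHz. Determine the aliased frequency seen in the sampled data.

262.1 kHz mod fs = 38.9 kHz.
38.9 kHz > fs/2 = 37.2 kHz, folds to fs − 38.9 kHz = 35.5 kHz.

35.5 kHz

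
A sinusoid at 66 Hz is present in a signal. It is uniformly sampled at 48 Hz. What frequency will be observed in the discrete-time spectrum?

18 Hz

66 Hz mod fs = 18 Hz.
18 Hz ≤ fs/2 = 24 Hz, appears at 18 Hz.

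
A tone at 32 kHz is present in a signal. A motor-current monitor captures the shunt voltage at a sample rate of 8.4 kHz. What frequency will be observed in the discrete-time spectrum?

32 kHz mod fs = 6.8 kHz.
6.8 kHz > fs/2 = 4.2 kHz, folds to fs − 6.8 kHz = 1.6 kHz.

1.6 kHz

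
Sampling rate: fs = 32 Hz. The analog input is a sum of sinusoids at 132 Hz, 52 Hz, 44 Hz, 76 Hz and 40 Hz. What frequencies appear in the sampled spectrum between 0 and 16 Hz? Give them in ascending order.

fs/2 = 16 Hz.
132 Hz mod fs = 4 Hz.
4 Hz ≤ fs/2 = 16 Hz, appears at 4 Hz.
52 Hz mod fs = 20 Hz.
20 Hz > fs/2 = 16 Hz, folds to fs − 20 Hz = 12 Hz.
44 Hz mod fs = 12 Hz.
12 Hz ≤ fs/2 = 16 Hz, appears at 12 Hz.
76 Hz mod fs = 12 Hz.
12 Hz ≤ fs/2 = 16 Hz, appears at 12 Hz.
40 Hz mod fs = 8 Hz.
8 Hz ≤ fs/2 = 16 Hz, appears at 8 Hz.
Distinct values: {4 Hz, 8 Hz, 12 Hz}.

4 Hz, 8 Hz, 12 Hz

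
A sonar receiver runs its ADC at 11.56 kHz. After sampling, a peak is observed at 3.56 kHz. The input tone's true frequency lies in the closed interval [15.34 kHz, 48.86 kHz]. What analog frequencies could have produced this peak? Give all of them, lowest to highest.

Frequencies that alias to 3.56 kHz are k·fs ± 3.56 kHz for integer k ≥ 0.
k=0: 3.56 kHz.
k=1: 8 kHz, 15.12 kHz.
k=2: 19.56 kHz, 26.68 kHz.
k=3: 31.12 kHz, 38.24 kHz.
k=4: 42.68 kHz, 49.8 kHz.
k=5: 54.24 kHz, 61.36 kHz.
Within [15.34 kHz, 48.86 kHz]: 19.56 kHz, 26.68 kHz, 31.12 kHz, 38.24 kHz, 42.68 kHz.

19.56 kHz, 26.68 kHz, 31.12 kHz, 38.24 kHz, 42.68 kHz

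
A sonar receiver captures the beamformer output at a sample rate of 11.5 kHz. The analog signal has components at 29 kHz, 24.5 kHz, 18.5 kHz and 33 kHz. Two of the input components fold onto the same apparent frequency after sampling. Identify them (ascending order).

fs/2 = 5.75 kHz.
29 kHz mod fs = 6 kHz.
6 kHz > fs/2 = 5.75 kHz, folds to fs − 6 kHz = 5.5 kHz.
24.5 kHz mod fs = 1.5 kHz.
1.5 kHz ≤ fs/2 = 5.75 kHz, appears at 1.5 kHz.
18.5 kHz mod fs = 7 kHz.
7 kHz > fs/2 = 5.75 kHz, folds to fs − 7 kHz = 4.5 kHz.
33 kHz mod fs = 10 kHz.
10 kHz > fs/2 = 5.75 kHz, folds to fs − 10 kHz = 1.5 kHz.
24.5 kHz and 33 kHz both map to 1.5 kHz.

24.5 kHz, 33 kHz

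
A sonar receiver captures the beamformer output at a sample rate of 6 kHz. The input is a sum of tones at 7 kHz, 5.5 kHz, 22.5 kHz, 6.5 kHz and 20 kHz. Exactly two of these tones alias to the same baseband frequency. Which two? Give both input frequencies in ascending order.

fs/2 = 3 kHz.
7 kHz mod fs = 1 kHz.
1 kHz ≤ fs/2 = 3 kHz, appears at 1 kHz.
5.5 kHz > fs/2 = 3 kHz, folds to fs − 5.5 kHz = 0.5 kHz.
22.5 kHz mod fs = 4.5 kHz.
4.5 kHz > fs/2 = 3 kHz, folds to fs − 4.5 kHz = 1.5 kHz.
6.5 kHz mod fs = 0.5 kHz.
0.5 kHz ≤ fs/2 = 3 kHz, appears at 0.5 kHz.
20 kHz mod fs = 2 kHz.
2 kHz ≤ fs/2 = 3 kHz, appears at 2 kHz.
5.5 kHz and 6.5 kHz both map to 0.5 kHz.

5.5 kHz, 6.5 kHz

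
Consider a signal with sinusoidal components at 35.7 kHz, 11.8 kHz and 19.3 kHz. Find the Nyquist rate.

Highest-frequency component: 35.7 kHz.
Nyquist rate = 2 × 35.7 kHz = 71.4 kHz.

71.4 kHz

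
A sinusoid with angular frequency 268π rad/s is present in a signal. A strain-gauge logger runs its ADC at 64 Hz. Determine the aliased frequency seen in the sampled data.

ω = 268π rad/s → f = ω/(2π) = 134 Hz.
134 Hz mod fs = 6 Hz.
6 Hz ≤ fs/2 = 32 Hz, appears at 6 Hz.

6 Hz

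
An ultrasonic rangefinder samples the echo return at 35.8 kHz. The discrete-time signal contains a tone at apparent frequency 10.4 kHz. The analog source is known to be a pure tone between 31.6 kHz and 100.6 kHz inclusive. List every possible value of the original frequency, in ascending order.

46.2 kHz, 61.2 kHz, 82 kHz, 97 kHz

Frequencies that alias to 10.4 kHz are k·fs ± 10.4 kHz for integer k ≥ 0.
k=0: 10.4 kHz.
k=1: 25.4 kHz, 46.2 kHz.
k=2: 61.2 kHz, 82 kHz.
k=3: 97 kHz, 117.8 kHz.
k=4: 132.8 kHz, 153.6 kHz.
Within [31.6 kHz, 100.6 kHz]: 46.2 kHz, 61.2 kHz, 82 kHz, 97 kHz.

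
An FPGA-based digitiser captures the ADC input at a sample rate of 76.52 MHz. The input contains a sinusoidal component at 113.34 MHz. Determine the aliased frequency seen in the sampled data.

113.34 MHz mod fs = 36.82 MHz.
36.82 MHz ≤ fs/2 = 38.26 MHz, appears at 36.82 MHz.

36.82 MHz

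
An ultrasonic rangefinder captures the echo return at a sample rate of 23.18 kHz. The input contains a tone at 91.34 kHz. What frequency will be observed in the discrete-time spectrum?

91.34 kHz mod fs = 21.8 kHz.
21.8 kHz > fs/2 = 11.59 kHz, folds to fs − 21.8 kHz = 1.38 kHz.

1.38 kHz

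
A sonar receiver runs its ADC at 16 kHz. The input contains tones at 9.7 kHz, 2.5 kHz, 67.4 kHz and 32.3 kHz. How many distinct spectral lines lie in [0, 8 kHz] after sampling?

fs/2 = 8 kHz.
9.7 kHz > fs/2 = 8 kHz, folds to fs − 9.7 kHz = 6.3 kHz.
2.5 kHz ≤ fs/2 = 8 kHz, passes unchanged.
67.4 kHz mod fs = 3.4 kHz.
3.4 kHz ≤ fs/2 = 8 kHz, appears at 3.4 kHz.
32.3 kHz mod fs = 0.3 kHz.
0.3 kHz ≤ fs/2 = 8 kHz, appears at 0.3 kHz.
Distinct values: {0.3 kHz, 2.5 kHz, 3.4 kHz, 6.3 kHz} → 4.

4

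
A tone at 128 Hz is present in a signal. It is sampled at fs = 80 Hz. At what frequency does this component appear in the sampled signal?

128 Hz mod fs = 48 Hz.
48 Hz > fs/2 = 40 Hz, folds to fs − 48 Hz = 32 Hz.

32 Hz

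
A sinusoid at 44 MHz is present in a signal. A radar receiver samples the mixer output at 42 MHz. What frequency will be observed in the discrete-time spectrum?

44 MHz mod fs = 2 MHz.
2 MHz ≤ fs/2 = 21 MHz, appears at 2 MHz.

2 MHz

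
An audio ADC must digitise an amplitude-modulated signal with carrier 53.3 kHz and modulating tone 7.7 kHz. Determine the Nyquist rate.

122 kHz

AM sidebands sit at fc ± fm = 45.6 kHz and 61 kHz.
Highest-frequency component: 61 kHz.
Nyquist rate = 2 × 61 kHz = 122 kHz.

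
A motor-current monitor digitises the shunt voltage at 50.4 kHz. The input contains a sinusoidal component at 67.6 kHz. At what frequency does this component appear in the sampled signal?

67.6 kHz mod fs = 17.2 kHz.
17.2 kHz ≤ fs/2 = 25.2 kHz, appears at 17.2 kHz.

17.2 kHz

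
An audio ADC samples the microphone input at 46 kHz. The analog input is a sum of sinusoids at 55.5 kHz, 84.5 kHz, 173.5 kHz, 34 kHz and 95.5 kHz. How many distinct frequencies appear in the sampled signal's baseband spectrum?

5

fs/2 = 23 kHz.
55.5 kHz mod fs = 9.5 kHz.
9.5 kHz ≤ fs/2 = 23 kHz, appears at 9.5 kHz.
84.5 kHz mod fs = 38.5 kHz.
38.5 kHz > fs/2 = 23 kHz, folds to fs − 38.5 kHz = 7.5 kHz.
173.5 kHz mod fs = 35.5 kHz.
35.5 kHz > fs/2 = 23 kHz, folds to fs − 35.5 kHz = 10.5 kHz.
34 kHz > fs/2 = 23 kHz, folds to fs − 34 kHz = 12 kHz.
95.5 kHz mod fs = 3.5 kHz.
3.5 kHz ≤ fs/2 = 23 kHz, appears at 3.5 kHz.
Distinct values: {3.5 kHz, 7.5 kHz, 9.5 kHz, 10.5 kHz, 12 kHz} → 5.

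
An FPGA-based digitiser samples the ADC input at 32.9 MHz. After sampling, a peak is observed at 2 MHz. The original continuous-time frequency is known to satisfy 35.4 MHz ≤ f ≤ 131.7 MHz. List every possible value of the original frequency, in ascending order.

63.8 MHz, 67.8 MHz, 96.7 MHz, 100.7 MHz, 129.6 MHz

Frequencies that alias to 2 MHz are k·fs ± 2 MHz for integer k ≥ 0.
k=0: 2 MHz.
k=1: 30.9 MHz, 34.9 MHz.
k=2: 63.8 MHz, 67.8 MHz.
k=3: 96.7 MHz, 100.7 MHz.
k=4: 129.6 MHz, 133.6 MHz.
k=5: 162.5 MHz, 166.5 MHz.
Within [35.4 MHz, 131.7 MHz]: 63.8 MHz, 67.8 MHz, 96.7 MHz, 100.7 MHz, 129.6 MHz.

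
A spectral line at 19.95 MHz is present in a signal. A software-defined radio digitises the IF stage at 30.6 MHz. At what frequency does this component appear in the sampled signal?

10.65 MHz

19.95 MHz > fs/2 = 15.3 MHz, folds to fs − 19.95 MHz = 10.65 MHz.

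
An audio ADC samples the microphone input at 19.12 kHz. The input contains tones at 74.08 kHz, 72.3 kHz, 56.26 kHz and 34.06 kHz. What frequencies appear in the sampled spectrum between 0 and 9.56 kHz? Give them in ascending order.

fs/2 = 9.56 kHz.
74.08 kHz mod fs = 16.72 kHz.
16.72 kHz > fs/2 = 9.56 kHz, folds to fs − 16.72 kHz = 2.4 kHz.
72.3 kHz mod fs = 14.94 kHz.
14.94 kHz > fs/2 = 9.56 kHz, folds to fs − 14.94 kHz = 4.18 kHz.
56.26 kHz mod fs = 18.02 kHz.
18.02 kHz > fs/2 = 9.56 kHz, folds to fs − 18.02 kHz = 1.1 kHz.
34.06 kHz mod fs = 14.94 kHz.
14.94 kHz > fs/2 = 9.56 kHz, folds to fs − 14.94 kHz = 4.18 kHz.
Distinct values: {1.1 kHz, 2.4 kHz, 4.18 kHz}.

1.1 kHz, 2.4 kHz, 4.18 kHz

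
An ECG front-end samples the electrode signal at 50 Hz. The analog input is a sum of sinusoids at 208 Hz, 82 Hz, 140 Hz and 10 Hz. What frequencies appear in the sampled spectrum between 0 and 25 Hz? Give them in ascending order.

fs/2 = 25 Hz.
208 Hz mod fs = 8 Hz.
8 Hz ≤ fs/2 = 25 Hz, appears at 8 Hz.
82 Hz mod fs = 32 Hz.
32 Hz > fs/2 = 25 Hz, folds to fs − 32 Hz = 18 Hz.
140 Hz mod fs = 40 Hz.
40 Hz > fs/2 = 25 Hz, folds to fs − 40 Hz = 10 Hz.
10 Hz ≤ fs/2 = 25 Hz, passes unchanged.
Distinct values: {8 Hz, 10 Hz, 18 Hz}.

8 Hz, 10 Hz, 18 Hz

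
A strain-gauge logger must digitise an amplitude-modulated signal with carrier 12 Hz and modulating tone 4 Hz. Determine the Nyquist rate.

32 Hz

AM sidebands sit at fc ± fm = 8 Hz and 16 Hz.
Highest-frequency component: 16 Hz.
Nyquist rate = 2 × 16 Hz = 32 Hz.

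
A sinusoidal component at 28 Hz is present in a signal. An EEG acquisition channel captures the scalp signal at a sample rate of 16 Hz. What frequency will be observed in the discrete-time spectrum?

4 Hz

28 Hz mod fs = 12 Hz.
12 Hz > fs/2 = 8 Hz, folds to fs − 12 Hz = 4 Hz.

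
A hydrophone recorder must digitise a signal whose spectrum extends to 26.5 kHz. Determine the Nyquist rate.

53 kHz

Nyquist rate = 2 × 26.5 kHz = 53 kHz.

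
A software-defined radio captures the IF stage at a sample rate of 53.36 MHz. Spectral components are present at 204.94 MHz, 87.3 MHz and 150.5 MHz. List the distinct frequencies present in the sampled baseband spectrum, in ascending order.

fs/2 = 26.68 MHz.
204.94 MHz mod fs = 44.86 MHz.
44.86 MHz > fs/2 = 26.68 MHz, folds to fs − 44.86 MHz = 8.5 MHz.
87.3 MHz mod fs = 33.94 MHz.
33.94 MHz > fs/2 = 26.68 MHz, folds to fs − 33.94 MHz = 19.42 MHz.
150.5 MHz mod fs = 43.78 MHz.
43.78 MHz > fs/2 = 26.68 MHz, folds to fs − 43.78 MHz = 9.58 MHz.
Distinct values: {8.5 MHz, 9.58 MHz, 19.42 MHz}.

8.5 MHz, 9.58 MHz, 19.42 MHz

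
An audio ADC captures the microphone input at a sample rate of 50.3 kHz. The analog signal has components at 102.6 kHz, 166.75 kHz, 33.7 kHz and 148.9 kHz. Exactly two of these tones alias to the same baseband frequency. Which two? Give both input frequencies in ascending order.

102.6 kHz, 148.9 kHz

fs/2 = 25.15 kHz.
102.6 kHz mod fs = 2 kHz.
2 kHz ≤ fs/2 = 25.15 kHz, appears at 2 kHz.
166.75 kHz mod fs = 15.85 kHz.
15.85 kHz ≤ fs/2 = 25.15 kHz, appears at 15.85 kHz.
33.7 kHz > fs/2 = 25.15 kHz, folds to fs − 33.7 kHz = 16.6 kHz.
148.9 kHz mod fs = 48.3 kHz.
48.3 kHz > fs/2 = 25.15 kHz, folds to fs − 48.3 kHz = 2 kHz.
102.6 kHz and 148.9 kHz both map to 2 kHz.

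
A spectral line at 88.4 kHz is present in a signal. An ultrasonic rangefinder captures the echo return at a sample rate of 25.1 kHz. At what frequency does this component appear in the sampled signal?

88.4 kHz mod fs = 13.1 kHz.
13.1 kHz > fs/2 = 12.55 kHz, folds to fs − 13.1 kHz = 12 kHz.

12 kHz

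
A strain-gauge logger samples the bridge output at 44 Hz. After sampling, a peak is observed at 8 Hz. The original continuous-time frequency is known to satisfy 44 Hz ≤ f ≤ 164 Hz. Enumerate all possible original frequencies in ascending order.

Frequencies that alias to 8 Hz are k·fs ± 8 Hz for integer k ≥ 0.
k=0: 8 Hz.
k=1: 36 Hz, 52 Hz.
k=2: 80 Hz, 96 Hz.
k=3: 124 Hz, 140 Hz.
k=4: 168 Hz, 184 Hz.
Within [44 Hz, 164 Hz]: 52 Hz, 80 Hz, 96 Hz, 124 Hz, 140 Hz.

52 Hz, 80 Hz, 96 Hz, 124 Hz, 140 Hz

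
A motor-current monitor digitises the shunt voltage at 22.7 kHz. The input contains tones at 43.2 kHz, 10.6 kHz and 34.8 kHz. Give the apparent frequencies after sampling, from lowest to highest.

2.2 kHz, 10.6 kHz

fs/2 = 11.35 kHz.
43.2 kHz mod fs = 20.5 kHz.
20.5 kHz > fs/2 = 11.35 kHz, folds to fs − 20.5 kHz = 2.2 kHz.
10.6 kHz ≤ fs/2 = 11.35 kHz, passes unchanged.
34.8 kHz mod fs = 12.1 kHz.
12.1 kHz > fs/2 = 11.35 kHz, folds to fs − 12.1 kHz = 10.6 kHz.
Distinct values: {2.2 kHz, 10.6 kHz}.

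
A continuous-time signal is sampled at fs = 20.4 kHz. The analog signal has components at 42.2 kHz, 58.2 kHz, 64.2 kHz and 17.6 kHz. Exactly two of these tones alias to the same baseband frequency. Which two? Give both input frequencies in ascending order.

58.2 kHz, 64.2 kHz

fs/2 = 10.2 kHz.
42.2 kHz mod fs = 1.4 kHz.
1.4 kHz ≤ fs/2 = 10.2 kHz, appears at 1.4 kHz.
58.2 kHz mod fs = 17.4 kHz.
17.4 kHz > fs/2 = 10.2 kHz, folds to fs − 17.4 kHz = 3 kHz.
64.2 kHz mod fs = 3 kHz.
3 kHz ≤ fs/2 = 10.2 kHz, appears at 3 kHz.
17.6 kHz > fs/2 = 10.2 kHz, folds to fs − 17.6 kHz = 2.8 kHz.
58.2 kHz and 64.2 kHz both map to 3 kHz.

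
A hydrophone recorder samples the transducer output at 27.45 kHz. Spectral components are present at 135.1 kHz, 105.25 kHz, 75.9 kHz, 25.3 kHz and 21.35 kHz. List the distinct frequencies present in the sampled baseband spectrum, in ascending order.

fs/2 = 13.725 kHz.
135.1 kHz mod fs = 25.3 kHz.
25.3 kHz > fs/2 = 13.725 kHz, folds to fs − 25.3 kHz = 2.15 kHz.
105.25 kHz mod fs = 22.9 kHz.
22.9 kHz > fs/2 = 13.725 kHz, folds to fs − 22.9 kHz = 4.55 kHz.
75.9 kHz mod fs = 21 kHz.
21 kHz > fs/2 = 13.725 kHz, folds to fs − 21 kHz = 6.45 kHz.
25.3 kHz > fs/2 = 13.725 kHz, folds to fs − 25.3 kHz = 2.15 kHz.
21.35 kHz > fs/2 = 13.725 kHz, folds to fs − 21.35 kHz = 6.1 kHz.
Distinct values: {2.15 kHz, 4.55 kHz, 6.1 kHz, 6.45 kHz}.

2.15 kHz, 4.55 kHz, 6.1 kHz, 6.45 kHz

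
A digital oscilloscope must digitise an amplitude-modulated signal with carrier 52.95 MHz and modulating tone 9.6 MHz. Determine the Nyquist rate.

125.1 MHz

AM sidebands sit at fc ± fm = 43.35 MHz and 62.55 MHz.
Highest-frequency component: 62.55 MHz.
Nyquist rate = 2 × 62.55 MHz = 125.1 MHz.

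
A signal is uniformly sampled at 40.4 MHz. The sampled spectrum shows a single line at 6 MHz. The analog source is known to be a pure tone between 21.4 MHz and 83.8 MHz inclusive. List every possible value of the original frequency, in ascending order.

34.4 MHz, 46.4 MHz, 74.8 MHz

Frequencies that alias to 6 MHz are k·fs ± 6 MHz for integer k ≥ 0.
k=0: 6 MHz.
k=1: 34.4 MHz, 46.4 MHz.
k=2: 74.8 MHz, 86.8 MHz.
k=3: 115.2 MHz, 127.2 MHz.
Within [21.4 MHz, 83.8 MHz]: 34.4 MHz, 46.4 MHz, 74.8 MHz.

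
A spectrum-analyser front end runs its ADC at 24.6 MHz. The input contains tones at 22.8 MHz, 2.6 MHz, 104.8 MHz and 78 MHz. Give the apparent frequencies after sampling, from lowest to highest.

1.8 MHz, 2.6 MHz, 4.2 MHz, 6.4 MHz

fs/2 = 12.3 MHz.
22.8 MHz > fs/2 = 12.3 MHz, folds to fs − 22.8 MHz = 1.8 MHz.
2.6 MHz ≤ fs/2 = 12.3 MHz, passes unchanged.
104.8 MHz mod fs = 6.4 MHz.
6.4 MHz ≤ fs/2 = 12.3 MHz, appears at 6.4 MHz.
78 MHz mod fs = 4.2 MHz.
4.2 MHz ≤ fs/2 = 12.3 MHz, appears at 4.2 MHz.
Distinct values: {1.8 MHz, 2.6 MHz, 4.2 MHz, 6.4 MHz}.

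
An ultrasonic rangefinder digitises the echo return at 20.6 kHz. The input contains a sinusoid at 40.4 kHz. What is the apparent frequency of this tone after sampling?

0.8 kHz

40.4 kHz mod fs = 19.8 kHz.
19.8 kHz > fs/2 = 10.3 kHz, folds to fs − 19.8 kHz = 0.8 kHz.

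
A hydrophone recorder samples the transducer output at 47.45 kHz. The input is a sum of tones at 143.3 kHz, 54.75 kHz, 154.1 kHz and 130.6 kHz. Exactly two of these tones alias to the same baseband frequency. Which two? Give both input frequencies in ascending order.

fs/2 = 23.725 kHz.
143.3 kHz mod fs = 0.95 kHz.
0.95 kHz ≤ fs/2 = 23.725 kHz, appears at 0.95 kHz.
54.75 kHz mod fs = 7.3 kHz.
7.3 kHz ≤ fs/2 = 23.725 kHz, appears at 7.3 kHz.
154.1 kHz mod fs = 11.75 kHz.
11.75 kHz ≤ fs/2 = 23.725 kHz, appears at 11.75 kHz.
130.6 kHz mod fs = 35.7 kHz.
35.7 kHz > fs/2 = 23.725 kHz, folds to fs − 35.7 kHz = 11.75 kHz.
130.6 kHz and 154.1 kHz both map to 11.75 kHz.

130.6 kHz, 154.1 kHz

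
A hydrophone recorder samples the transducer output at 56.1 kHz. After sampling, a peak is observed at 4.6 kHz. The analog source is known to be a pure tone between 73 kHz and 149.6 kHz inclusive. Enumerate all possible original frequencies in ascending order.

107.6 kHz, 116.8 kHz

Frequencies that alias to 4.6 kHz are k·fs ± 4.6 kHz for integer k ≥ 0.
k=0: 4.6 kHz.
k=1: 51.5 kHz, 60.7 kHz.
k=2: 107.6 kHz, 116.8 kHz.
k=3: 163.7 kHz, 172.9 kHz.
Within [73 kHz, 149.6 kHz]: 107.6 kHz, 116.8 kHz.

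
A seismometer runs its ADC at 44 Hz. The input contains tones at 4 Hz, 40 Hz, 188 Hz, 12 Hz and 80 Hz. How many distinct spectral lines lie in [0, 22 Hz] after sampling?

fs/2 = 22 Hz.
4 Hz ≤ fs/2 = 22 Hz, passes unchanged.
40 Hz > fs/2 = 22 Hz, folds to fs − 40 Hz = 4 Hz.
188 Hz mod fs = 12 Hz.
12 Hz ≤ fs/2 = 22 Hz, appears at 12 Hz.
12 Hz ≤ fs/2 = 22 Hz, passes unchanged.
80 Hz mod fs = 36 Hz.
36 Hz > fs/2 = 22 Hz, folds to fs − 36 Hz = 8 Hz.
Distinct values: {4 Hz, 8 Hz, 12 Hz} → 3.

3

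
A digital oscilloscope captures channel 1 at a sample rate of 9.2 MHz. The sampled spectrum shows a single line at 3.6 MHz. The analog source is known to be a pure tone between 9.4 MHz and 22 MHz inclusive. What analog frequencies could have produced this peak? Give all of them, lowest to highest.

Frequencies that alias to 3.6 MHz are k·fs ± 3.6 MHz for integer k ≥ 0.
k=0: 3.6 MHz.
k=1: 5.6 MHz, 12.8 MHz.
k=2: 14.8 MHz, 22 MHz.
k=3: 24 MHz, 31.2 MHz.
Within [9.4 MHz, 22 MHz]: 12.8 MHz, 14.8 MHz, 22 MHz.

12.8 MHz, 14.8 MHz, 22 MHz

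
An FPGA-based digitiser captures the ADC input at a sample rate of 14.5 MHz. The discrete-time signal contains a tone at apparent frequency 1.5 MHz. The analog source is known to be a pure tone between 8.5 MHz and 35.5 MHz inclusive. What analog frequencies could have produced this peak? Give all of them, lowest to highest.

Frequencies that alias to 1.5 MHz are k·fs ± 1.5 MHz for integer k ≥ 0.
k=0: 1.5 MHz.
k=1: 13 MHz, 16 MHz.
k=2: 27.5 MHz, 30.5 MHz.
k=3: 42 MHz, 45 MHz.
Within [8.5 MHz, 35.5 MHz]: 13 MHz, 16 MHz, 27.5 MHz, 30.5 MHz.

13 MHz, 16 MHz, 27.5 MHz, 30.5 MHz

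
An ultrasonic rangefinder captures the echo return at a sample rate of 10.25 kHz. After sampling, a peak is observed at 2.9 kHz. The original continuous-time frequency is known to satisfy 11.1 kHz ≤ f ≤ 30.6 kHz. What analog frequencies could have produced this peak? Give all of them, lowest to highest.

Frequencies that alias to 2.9 kHz are k·fs ± 2.9 kHz for integer k ≥ 0.
k=0: 2.9 kHz.
k=1: 7.35 kHz, 13.15 kHz.
k=2: 17.6 kHz, 23.4 kHz.
k=3: 27.85 kHz, 33.65 kHz.
k=4: 38.1 kHz, 43.9 kHz.
Within [11.1 kHz, 30.6 kHz]: 13.15 kHz, 17.6 kHz, 23.4 kHz, 27.85 kHz.

13.15 kHz, 17.6 kHz, 23.4 kHz, 27.85 kHz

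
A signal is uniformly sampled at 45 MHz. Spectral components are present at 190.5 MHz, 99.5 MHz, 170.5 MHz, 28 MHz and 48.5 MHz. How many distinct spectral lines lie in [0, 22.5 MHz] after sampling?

fs/2 = 22.5 MHz.
190.5 MHz mod fs = 10.5 MHz.
10.5 MHz ≤ fs/2 = 22.5 MHz, appears at 10.5 MHz.
99.5 MHz mod fs = 9.5 MHz.
9.5 MHz ≤ fs/2 = 22.5 MHz, appears at 9.5 MHz.
170.5 MHz mod fs = 35.5 MHz.
35.5 MHz > fs/2 = 22.5 MHz, folds to fs − 35.5 MHz = 9.5 MHz.
28 MHz > fs/2 = 22.5 MHz, folds to fs − 28 MHz = 17 MHz.
48.5 MHz mod fs = 3.5 MHz.
3.5 MHz ≤ fs/2 = 22.5 MHz, appears at 3.5 MHz.
Distinct values: {3.5 MHz, 9.5 MHz, 10.5 MHz, 17 MHz} → 4.

4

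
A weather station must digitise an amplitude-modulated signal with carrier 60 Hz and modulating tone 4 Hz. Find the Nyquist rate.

128 Hz

AM sidebands sit at fc ± fm = 56 Hz and 64 Hz.
Highest-frequency component: 64 Hz.
Nyquist rate = 2 × 64 Hz = 128 Hz.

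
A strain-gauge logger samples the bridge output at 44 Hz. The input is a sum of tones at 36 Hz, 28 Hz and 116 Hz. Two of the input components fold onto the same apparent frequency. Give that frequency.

16 Hz

fs/2 = 22 Hz.
36 Hz > fs/2 = 22 Hz, folds to fs − 36 Hz = 8 Hz.
28 Hz > fs/2 = 22 Hz, folds to fs − 28 Hz = 16 Hz.
116 Hz mod fs = 28 Hz.
28 Hz > fs/2 = 22 Hz, folds to fs − 28 Hz = 16 Hz.
28 Hz and 116 Hz both map to 16 Hz.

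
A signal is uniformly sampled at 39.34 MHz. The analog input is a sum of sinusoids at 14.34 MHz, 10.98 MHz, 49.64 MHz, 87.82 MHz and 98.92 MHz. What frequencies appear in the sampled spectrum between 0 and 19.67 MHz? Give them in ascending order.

fs/2 = 19.67 MHz.
14.34 MHz ≤ fs/2 = 19.67 MHz, passes unchanged.
10.98 MHz ≤ fs/2 = 19.67 MHz, passes unchanged.
49.64 MHz mod fs = 10.3 MHz.
10.3 MHz ≤ fs/2 = 19.67 MHz, appears at 10.3 MHz.
87.82 MHz mod fs = 9.14 MHz.
9.14 MHz ≤ fs/2 = 19.67 MHz, appears at 9.14 MHz.
98.92 MHz mod fs = 20.24 MHz.
20.24 MHz > fs/2 = 19.67 MHz, folds to fs − 20.24 MHz = 19.1 MHz.
Distinct values: {9.14 MHz, 10.3 MHz, 10.98 MHz, 14.34 MHz, 19.1 MHz}.

9.14 MHz, 10.3 MHz, 10.98 MHz, 14.34 MHz, 19.1 MHz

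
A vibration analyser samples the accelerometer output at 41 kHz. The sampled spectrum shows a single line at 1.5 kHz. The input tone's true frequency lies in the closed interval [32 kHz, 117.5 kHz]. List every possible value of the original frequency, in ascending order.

Frequencies that alias to 1.5 kHz are k·fs ± 1.5 kHz for integer k ≥ 0.
k=0: 1.5 kHz.
k=1: 39.5 kHz, 42.5 kHz.
k=2: 80.5 kHz, 83.5 kHz.
k=3: 121.5 kHz, 124.5 kHz.
Within [32 kHz, 117.5 kHz]: 39.5 kHz, 42.5 kHz, 80.5 kHz, 83.5 kHz.

39.5 kHz, 42.5 kHz, 80.5 kHz, 83.5 kHz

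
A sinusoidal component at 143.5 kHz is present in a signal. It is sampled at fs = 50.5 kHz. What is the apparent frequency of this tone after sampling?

8 kHz

143.5 kHz mod fs = 42.5 kHz.
42.5 kHz > fs/2 = 25.25 kHz, folds to fs − 42.5 kHz = 8 kHz.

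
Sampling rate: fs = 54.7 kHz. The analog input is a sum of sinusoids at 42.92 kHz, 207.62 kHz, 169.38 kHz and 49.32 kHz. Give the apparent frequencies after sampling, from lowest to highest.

fs/2 = 27.35 kHz.
42.92 kHz > fs/2 = 27.35 kHz, folds to fs − 42.92 kHz = 11.78 kHz.
207.62 kHz mod fs = 43.52 kHz.
43.52 kHz > fs/2 = 27.35 kHz, folds to fs − 43.52 kHz = 11.18 kHz.
169.38 kHz mod fs = 5.28 kHz.
5.28 kHz ≤ fs/2 = 27.35 kHz, appears at 5.28 kHz.
49.32 kHz > fs/2 = 27.35 kHz, folds to fs − 49.32 kHz = 5.38 kHz.
Distinct values: {5.28 kHz, 5.38 kHz, 11.18 kHz, 11.78 kHz}.

5.28 kHz, 5.38 kHz, 11.18 kHz, 11.78 kHz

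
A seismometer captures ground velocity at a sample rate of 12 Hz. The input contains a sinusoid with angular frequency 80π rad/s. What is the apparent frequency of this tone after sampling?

ω = 80π rad/s → f = ω/(2π) = 40 Hz.
40 Hz mod fs = 4 Hz.
4 Hz ≤ fs/2 = 6 Hz, appears at 4 Hz.

4 Hz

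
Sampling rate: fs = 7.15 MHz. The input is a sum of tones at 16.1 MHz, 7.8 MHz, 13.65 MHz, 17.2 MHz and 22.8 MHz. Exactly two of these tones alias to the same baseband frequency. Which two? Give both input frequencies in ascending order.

fs/2 = 3.575 MHz.
16.1 MHz mod fs = 1.8 MHz.
1.8 MHz ≤ fs/2 = 3.575 MHz, appears at 1.8 MHz.
7.8 MHz mod fs = 0.65 MHz.
0.65 MHz ≤ fs/2 = 3.575 MHz, appears at 0.65 MHz.
13.65 MHz mod fs = 6.5 MHz.
6.5 MHz > fs/2 = 3.575 MHz, folds to fs − 6.5 MHz = 0.65 MHz.
17.2 MHz mod fs = 2.9 MHz.
2.9 MHz ≤ fs/2 = 3.575 MHz, appears at 2.9 MHz.
22.8 MHz mod fs = 1.35 MHz.
1.35 MHz ≤ fs/2 = 3.575 MHz, appears at 1.35 MHz.
7.8 MHz and 13.65 MHz both map to 0.65 MHz.

7.8 MHz, 13.65 MHz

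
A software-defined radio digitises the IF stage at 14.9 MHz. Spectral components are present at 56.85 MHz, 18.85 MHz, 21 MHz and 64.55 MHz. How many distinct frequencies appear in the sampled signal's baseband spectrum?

fs/2 = 7.45 MHz.
56.85 MHz mod fs = 12.15 MHz.
12.15 MHz > fs/2 = 7.45 MHz, folds to fs − 12.15 MHz = 2.75 MHz.
18.85 MHz mod fs = 3.95 MHz.
3.95 MHz ≤ fs/2 = 7.45 MHz, appears at 3.95 MHz.
21 MHz mod fs = 6.1 MHz.
6.1 MHz ≤ fs/2 = 7.45 MHz, appears at 6.1 MHz.
64.55 MHz mod fs = 4.95 MHz.
4.95 MHz ≤ fs/2 = 7.45 MHz, appears at 4.95 MHz.
Distinct values: {2.75 MHz, 3.95 MHz, 4.95 MHz, 6.1 MHz} → 4.

4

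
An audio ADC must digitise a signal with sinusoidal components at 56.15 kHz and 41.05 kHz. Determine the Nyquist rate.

Highest-frequency component: 56.15 kHz.
Nyquist rate = 2 × 56.15 kHz = 112.3 kHz.

112.3 kHz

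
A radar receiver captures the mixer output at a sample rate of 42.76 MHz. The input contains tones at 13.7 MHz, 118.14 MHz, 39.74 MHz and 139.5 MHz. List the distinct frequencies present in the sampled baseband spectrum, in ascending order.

3.02 MHz, 10.14 MHz, 11.22 MHz, 13.7 MHz

fs/2 = 21.38 MHz.
13.7 MHz ≤ fs/2 = 21.38 MHz, passes unchanged.
118.14 MHz mod fs = 32.62 MHz.
32.62 MHz > fs/2 = 21.38 MHz, folds to fs − 32.62 MHz = 10.14 MHz.
39.74 MHz > fs/2 = 21.38 MHz, folds to fs − 39.74 MHz = 3.02 MHz.
139.5 MHz mod fs = 11.22 MHz.
11.22 MHz ≤ fs/2 = 21.38 MHz, appears at 11.22 MHz.
Distinct values: {3.02 MHz, 10.14 MHz, 11.22 MHz, 13.7 MHz}.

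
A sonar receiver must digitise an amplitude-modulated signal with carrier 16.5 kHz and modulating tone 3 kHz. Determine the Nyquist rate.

AM sidebands sit at fc ± fm = 13.5 kHz and 19.5 kHz.
Highest-frequency component: 19.5 kHz.
Nyquist rate = 2 × 19.5 kHz = 39 kHz.

39 kHz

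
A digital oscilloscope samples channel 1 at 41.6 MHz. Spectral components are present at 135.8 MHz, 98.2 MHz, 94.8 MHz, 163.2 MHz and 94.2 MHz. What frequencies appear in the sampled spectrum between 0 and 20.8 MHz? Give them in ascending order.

3.2 MHz, 11 MHz, 11.6 MHz, 15 MHz

fs/2 = 20.8 MHz.
135.8 MHz mod fs = 11 MHz.
11 MHz ≤ fs/2 = 20.8 MHz, appears at 11 MHz.
98.2 MHz mod fs = 15 MHz.
15 MHz ≤ fs/2 = 20.8 MHz, appears at 15 MHz.
94.8 MHz mod fs = 11.6 MHz.
11.6 MHz ≤ fs/2 = 20.8 MHz, appears at 11.6 MHz.
163.2 MHz mod fs = 38.4 MHz.
38.4 MHz > fs/2 = 20.8 MHz, folds to fs − 38.4 MHz = 3.2 MHz.
94.2 MHz mod fs = 11 MHz.
11 MHz ≤ fs/2 = 20.8 MHz, appears at 11 MHz.
Distinct values: {3.2 MHz, 11 MHz, 11.6 MHz, 15 MHz}.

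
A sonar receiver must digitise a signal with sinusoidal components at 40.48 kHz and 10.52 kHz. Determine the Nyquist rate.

Highest-frequency component: 40.48 kHz.
Nyquist rate = 2 × 40.48 kHz = 80.96 kHz.

80.96 kHz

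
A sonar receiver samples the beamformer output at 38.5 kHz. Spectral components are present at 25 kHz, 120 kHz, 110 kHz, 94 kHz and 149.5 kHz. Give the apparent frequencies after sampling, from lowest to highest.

fs/2 = 19.25 kHz.
25 kHz > fs/2 = 19.25 kHz, folds to fs − 25 kHz = 13.5 kHz.
120 kHz mod fs = 4.5 kHz.
4.5 kHz ≤ fs/2 = 19.25 kHz, appears at 4.5 kHz.
110 kHz mod fs = 33 kHz.
33 kHz > fs/2 = 19.25 kHz, folds to fs − 33 kHz = 5.5 kHz.
94 kHz mod fs = 17 kHz.
17 kHz ≤ fs/2 = 19.25 kHz, appears at 17 kHz.
149.5 kHz mod fs = 34 kHz.
34 kHz > fs/2 = 19.25 kHz, folds to fs − 34 kHz = 4.5 kHz.
Distinct values: {4.5 kHz, 5.5 kHz, 13.5 kHz, 17 kHz}.

4.5 kHz, 5.5 kHz, 13.5 kHz, 17 kHz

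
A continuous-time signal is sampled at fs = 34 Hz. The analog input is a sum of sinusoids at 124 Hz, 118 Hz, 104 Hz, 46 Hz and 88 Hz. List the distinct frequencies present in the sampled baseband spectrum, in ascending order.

2 Hz, 12 Hz, 14 Hz, 16 Hz

fs/2 = 17 Hz.
124 Hz mod fs = 22 Hz.
22 Hz > fs/2 = 17 Hz, folds to fs − 22 Hz = 12 Hz.
118 Hz mod fs = 16 Hz.
16 Hz ≤ fs/2 = 17 Hz, appears at 16 Hz.
104 Hz mod fs = 2 Hz.
2 Hz ≤ fs/2 = 17 Hz, appears at 2 Hz.
46 Hz mod fs = 12 Hz.
12 Hz ≤ fs/2 = 17 Hz, appears at 12 Hz.
88 Hz mod fs = 20 Hz.
20 Hz > fs/2 = 17 Hz, folds to fs − 20 Hz = 14 Hz.
Distinct values: {2 Hz, 12 Hz, 14 Hz, 16 Hz}.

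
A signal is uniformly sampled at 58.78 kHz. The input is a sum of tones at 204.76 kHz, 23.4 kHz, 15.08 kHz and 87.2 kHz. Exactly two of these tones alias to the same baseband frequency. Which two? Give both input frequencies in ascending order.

fs/2 = 29.39 kHz.
204.76 kHz mod fs = 28.42 kHz.
28.42 kHz ≤ fs/2 = 29.39 kHz, appears at 28.42 kHz.
23.4 kHz ≤ fs/2 = 29.39 kHz, passes unchanged.
15.08 kHz ≤ fs/2 = 29.39 kHz, passes unchanged.
87.2 kHz mod fs = 28.42 kHz.
28.42 kHz ≤ fs/2 = 29.39 kHz, appears at 28.42 kHz.
87.2 kHz and 204.76 kHz both map to 28.42 kHz.

87.2 kHz, 204.76 kHz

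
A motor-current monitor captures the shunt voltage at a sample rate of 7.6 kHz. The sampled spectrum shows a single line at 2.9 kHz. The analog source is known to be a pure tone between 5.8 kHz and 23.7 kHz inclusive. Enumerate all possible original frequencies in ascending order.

Frequencies that alias to 2.9 kHz are k·fs ± 2.9 kHz for integer k ≥ 0.
k=0: 2.9 kHz.
k=1: 4.7 kHz, 10.5 kHz.
k=2: 12.3 kHz, 18.1 kHz.
k=3: 19.9 kHz, 25.7 kHz.
k=4: 27.5 kHz, 33.3 kHz.
Within [5.8 kHz, 23.7 kHz]: 10.5 kHz, 12.3 kHz, 18.1 kHz, 19.9 kHz.

10.5 kHz, 12.3 kHz, 18.1 kHz, 19.9 kHz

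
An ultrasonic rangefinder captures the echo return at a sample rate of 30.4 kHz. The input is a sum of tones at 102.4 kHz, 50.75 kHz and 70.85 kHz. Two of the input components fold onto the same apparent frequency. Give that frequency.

10.05 kHz

fs/2 = 15.2 kHz.
102.4 kHz mod fs = 11.2 kHz.
11.2 kHz ≤ fs/2 = 15.2 kHz, appears at 11.2 kHz.
50.75 kHz mod fs = 20.35 kHz.
20.35 kHz > fs/2 = 15.2 kHz, folds to fs − 20.35 kHz = 10.05 kHz.
70.85 kHz mod fs = 10.05 kHz.
10.05 kHz ≤ fs/2 = 15.2 kHz, appears at 10.05 kHz.
50.75 kHz and 70.85 kHz both map to 10.05 kHz.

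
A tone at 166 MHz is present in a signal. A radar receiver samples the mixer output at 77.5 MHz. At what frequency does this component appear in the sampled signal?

11 MHz

166 MHz mod fs = 11 MHz.
11 MHz ≤ fs/2 = 38.75 MHz, appears at 11 MHz.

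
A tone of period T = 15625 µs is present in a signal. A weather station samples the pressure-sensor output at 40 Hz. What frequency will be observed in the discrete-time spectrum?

16 Hz

T = 15625 µs → f = 1/T = 64 Hz.
64 Hz mod fs = 24 Hz.
24 Hz > fs/2 = 20 Hz, folds to fs − 24 Hz = 16 Hz.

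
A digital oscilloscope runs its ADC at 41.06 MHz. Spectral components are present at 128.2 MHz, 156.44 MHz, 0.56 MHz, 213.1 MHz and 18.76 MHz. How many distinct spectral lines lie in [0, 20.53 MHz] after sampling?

fs/2 = 20.53 MHz.
128.2 MHz mod fs = 5.02 MHz.
5.02 MHz ≤ fs/2 = 20.53 MHz, appears at 5.02 MHz.
156.44 MHz mod fs = 33.26 MHz.
33.26 MHz > fs/2 = 20.53 MHz, folds to fs − 33.26 MHz = 7.8 MHz.
0.56 MHz ≤ fs/2 = 20.53 MHz, passes unchanged.
213.1 MHz mod fs = 7.8 MHz.
7.8 MHz ≤ fs/2 = 20.53 MHz, appears at 7.8 MHz.
18.76 MHz ≤ fs/2 = 20.53 MHz, passes unchanged.
Distinct values: {0.56 MHz, 5.02 MHz, 7.8 MHz, 18.76 MHz} → 4.

4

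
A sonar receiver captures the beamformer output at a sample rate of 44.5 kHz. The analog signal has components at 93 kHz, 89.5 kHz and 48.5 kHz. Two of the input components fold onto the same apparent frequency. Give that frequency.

4 kHz

fs/2 = 22.25 kHz.
93 kHz mod fs = 4 kHz.
4 kHz ≤ fs/2 = 22.25 kHz, appears at 4 kHz.
89.5 kHz mod fs = 0.5 kHz.
0.5 kHz ≤ fs/2 = 22.25 kHz, appears at 0.5 kHz.
48.5 kHz mod fs = 4 kHz.
4 kHz ≤ fs/2 = 22.25 kHz, appears at 4 kHz.
48.5 kHz and 93 kHz both map to 4 kHz.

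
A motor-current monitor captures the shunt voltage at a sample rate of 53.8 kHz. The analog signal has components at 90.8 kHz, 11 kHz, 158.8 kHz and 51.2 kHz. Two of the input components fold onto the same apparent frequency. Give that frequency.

2.6 kHz

fs/2 = 26.9 kHz.
90.8 kHz mod fs = 37 kHz.
37 kHz > fs/2 = 26.9 kHz, folds to fs − 37 kHz = 16.8 kHz.
11 kHz ≤ fs/2 = 26.9 kHz, passes unchanged.
158.8 kHz mod fs = 51.2 kHz.
51.2 kHz > fs/2 = 26.9 kHz, folds to fs − 51.2 kHz = 2.6 kHz.
51.2 kHz > fs/2 = 26.9 kHz, folds to fs − 51.2 kHz = 2.6 kHz.
51.2 kHz and 158.8 kHz both map to 2.6 kHz.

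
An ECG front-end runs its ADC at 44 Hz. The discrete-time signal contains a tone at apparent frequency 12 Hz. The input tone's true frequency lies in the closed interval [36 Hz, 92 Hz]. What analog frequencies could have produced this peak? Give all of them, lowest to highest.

Frequencies that alias to 12 Hz are k·fs ± 12 Hz for integer k ≥ 0.
k=0: 12 Hz.
k=1: 32 Hz, 56 Hz.
k=2: 76 Hz, 100 Hz.
k=3: 120 Hz, 144 Hz.
Within [36 Hz, 92 Hz]: 56 Hz, 76 Hz.

56 Hz, 76 Hz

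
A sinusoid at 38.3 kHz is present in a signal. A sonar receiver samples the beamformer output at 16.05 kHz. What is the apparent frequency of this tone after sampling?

38.3 kHz mod fs = 6.2 kHz.
6.2 kHz ≤ fs/2 = 8.025 kHz, appears at 6.2 kHz.

6.2 kHz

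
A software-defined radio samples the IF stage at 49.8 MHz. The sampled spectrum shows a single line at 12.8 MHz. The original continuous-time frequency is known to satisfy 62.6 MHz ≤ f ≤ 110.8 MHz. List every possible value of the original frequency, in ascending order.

Frequencies that alias to 12.8 MHz are k·fs ± 12.8 MHz for integer k ≥ 0.
k=0: 12.8 MHz.
k=1: 37 MHz, 62.6 MHz.
k=2: 86.8 MHz, 112.4 MHz.
k=3: 136.6 MHz, 162.2 MHz.
Within [62.6 MHz, 110.8 MHz]: 62.6 MHz, 86.8 MHz.

62.6 MHz, 86.8 MHz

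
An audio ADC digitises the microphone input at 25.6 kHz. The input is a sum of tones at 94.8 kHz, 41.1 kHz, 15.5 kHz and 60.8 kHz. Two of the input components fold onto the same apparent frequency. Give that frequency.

10.1 kHz

fs/2 = 12.8 kHz.
94.8 kHz mod fs = 18 kHz.
18 kHz > fs/2 = 12.8 kHz, folds to fs − 18 kHz = 7.6 kHz.
41.1 kHz mod fs = 15.5 kHz.
15.5 kHz > fs/2 = 12.8 kHz, folds to fs − 15.5 kHz = 10.1 kHz.
15.5 kHz > fs/2 = 12.8 kHz, folds to fs − 15.5 kHz = 10.1 kHz.
60.8 kHz mod fs = 9.6 kHz.
9.6 kHz ≤ fs/2 = 12.8 kHz, appears at 9.6 kHz.
15.5 kHz and 41.1 kHz both map to 10.1 kHz.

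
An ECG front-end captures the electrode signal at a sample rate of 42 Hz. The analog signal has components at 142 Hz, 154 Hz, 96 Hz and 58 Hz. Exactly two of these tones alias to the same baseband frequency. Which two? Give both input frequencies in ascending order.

fs/2 = 21 Hz.
142 Hz mod fs = 16 Hz.
16 Hz ≤ fs/2 = 21 Hz, appears at 16 Hz.
154 Hz mod fs = 28 Hz.
28 Hz > fs/2 = 21 Hz, folds to fs − 28 Hz = 14 Hz.
96 Hz mod fs = 12 Hz.
12 Hz ≤ fs/2 = 21 Hz, appears at 12 Hz.
58 Hz mod fs = 16 Hz.
16 Hz ≤ fs/2 = 21 Hz, appears at 16 Hz.
58 Hz and 142 Hz both map to 16 Hz.

58 Hz, 142 Hz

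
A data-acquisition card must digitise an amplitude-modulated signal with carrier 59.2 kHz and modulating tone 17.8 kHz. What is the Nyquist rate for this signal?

AM sidebands sit at fc ± fm = 41.4 kHz and 77 kHz.
Highest-frequency component: 77 kHz.
Nyquist rate = 2 × 77 kHz = 154 kHz.

154 kHz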